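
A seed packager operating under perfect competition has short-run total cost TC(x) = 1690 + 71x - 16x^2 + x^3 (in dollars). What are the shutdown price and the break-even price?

Shutdown price = $7; break-even price = $162

AVC = 71 - 16x + x^2; minimized at x = 8, giving min AVC = $7. That is the shutdown price.
ATC = 1690/x + 71 - 16x + x^2. Setting dATC/dx = −1690/x^2 − 16 + 2x = 0 gives x = 13 (since 2·13^3 − 16·13^2 = 1690).
min ATC = 1690/13 + 71 − 16·13 + 13^2 = $162. That is the break-even price.
For $7 ≤ P < $162 the firm produces at a loss; below $7 it shuts down.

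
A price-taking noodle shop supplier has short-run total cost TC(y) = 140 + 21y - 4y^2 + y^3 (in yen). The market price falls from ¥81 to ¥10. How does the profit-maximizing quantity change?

MC = 21 - 8y + 3y^2; the shutdown threshold is min AVC = ¥17 (at y = 2).
At P = ¥81 ≥ min AVC, set P = MC on the rising branch: y = 6.
At P = ¥10 < min AVC = ¥17, price no longer covers variable cost at any output, so the firm shuts down: y = 0.

Output falls from 6 to 0 (the firm shuts down)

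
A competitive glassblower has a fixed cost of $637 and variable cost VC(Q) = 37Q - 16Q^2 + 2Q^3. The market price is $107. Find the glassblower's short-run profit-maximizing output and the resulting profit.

Profit = -$49 at Q = 7

AVC = 37 - 16Q + 2Q^2; min AVC = $5 at Q = 4. Since P = $107 ≥ min AVC, the firm produces.
With MC = 37 - 32Q + 6Q^2, P = MC on the upward-sloping part at Q* = 7.
TR = 107·7 = 749. TC = 637 + 161 = 798. Profit = 749 − 798 = -$49.
That loss of $49 beats the $637 the firm would lose by shutting down; producing recovers $588 of fixed cost.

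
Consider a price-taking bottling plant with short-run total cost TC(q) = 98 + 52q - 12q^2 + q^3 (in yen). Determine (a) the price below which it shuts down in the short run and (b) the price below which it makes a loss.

Shutdown price = ¥16; break-even price = ¥31

AVC = 52 - 12q + q^2; minimized at q = 6, giving min AVC = ¥16. That is the shutdown price.
ATC = 98/q + 52 - 12q + q^2. Setting dATC/dq = −98/q^2 − 12 + 2q = 0 gives q = 7 (since 2·7^3 − 12·7^2 = 98).
min ATC = 98/7 + 52 − 12·7 + 7^2 = ¥31. That is the break-even price.
Between these two prices the firm operates at a loss; above ¥31 it earns a profit.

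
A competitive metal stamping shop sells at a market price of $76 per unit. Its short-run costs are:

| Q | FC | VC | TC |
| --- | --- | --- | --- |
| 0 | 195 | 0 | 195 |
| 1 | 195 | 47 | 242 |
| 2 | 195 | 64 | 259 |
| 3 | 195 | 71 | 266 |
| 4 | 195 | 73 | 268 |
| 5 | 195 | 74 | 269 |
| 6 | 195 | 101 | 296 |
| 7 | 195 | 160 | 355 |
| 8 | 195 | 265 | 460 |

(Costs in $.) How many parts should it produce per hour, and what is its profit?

Compute π = P·Q − TC at each output: Q=0: -195; Q=1: -166; Q=2: -107; Q=3: -38; Q=4: 36; Q=5: 111; Q=6: 160; Q=7: 177; Q=8: 148.
Profit is maximized at Q = 7. AVC there is 160/7 = $22.86 ≤ P, so producing beats shutting down (which would give -$195).

Q = 7; profit = $177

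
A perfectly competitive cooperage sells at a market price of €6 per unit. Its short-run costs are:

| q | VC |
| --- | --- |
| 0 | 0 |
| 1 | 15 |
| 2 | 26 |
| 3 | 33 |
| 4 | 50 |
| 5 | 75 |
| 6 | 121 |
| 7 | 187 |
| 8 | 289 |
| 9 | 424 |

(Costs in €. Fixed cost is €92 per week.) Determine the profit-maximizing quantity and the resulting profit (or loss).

q = 0 (shut down); profit = -€92

Profit at each row (π = 6q − TC): q=0: -92; q=1: -101; q=2: -106; q=3: -107; q=4: -118; q=5: -137; q=6: -177; q=7: -237; q=8: -333; q=9: -462.
Profit is highest at q = 0. Equivalently, the lowest AVC in the table is 33/3 ≈ €11 at q = 3, and P = €6 falls below it — price never covers variable cost, so the firm shuts down and loses only its fixed cost.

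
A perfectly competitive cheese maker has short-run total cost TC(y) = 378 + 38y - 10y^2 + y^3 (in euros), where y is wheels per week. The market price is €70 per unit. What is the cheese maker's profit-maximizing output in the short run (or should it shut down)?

Produce at y = 8

Variable cost is VC = 38y - 10y^2 + y^3, so AVC = VC/y = 38 - 10y + y^2 and MC = dTC/dy = 38 - 20y + 3y^2.
AVC hits its minimum where MC = AVC, at y = 5, giving min AVC = 38 - 10·5 + 5^2 = €13.
P = €70 exceeds min AVC = €13, so the firm stays open.
P = MC gives -32 - 20y + 3y^2 = 0, with roots -4/3 and 8. Take the larger (rising MC): y* = 8.
Check: AVC at y = 8 is €22 ≤ P, so revenue covers variable cost.
Profit = P·y − TC = 70·8 − 554 = €6.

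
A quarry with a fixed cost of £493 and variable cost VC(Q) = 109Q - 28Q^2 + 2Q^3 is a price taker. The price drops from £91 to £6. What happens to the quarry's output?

Output falls from 9 to 0 (the firm shuts down)

AVC = 109 - 28Q + 2Q^2, minimized at Q = 7 where min AVC = £11. MC = 109 - 56Q + 6Q^2.
At P = £91 ≥ min AVC, set P = MC on the rising branch: Q = 9.
At P = £6 < min AVC = £11, price no longer covers variable cost at any output, so the firm shuts down: Q = 0.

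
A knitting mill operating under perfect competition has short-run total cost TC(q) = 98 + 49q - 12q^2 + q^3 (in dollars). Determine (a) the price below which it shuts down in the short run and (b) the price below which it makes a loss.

Shutdown price = $13; break-even price = $28

AVC = 49 - 12q + q^2; minimized at q = 6, giving min AVC = $13. That is the shutdown price.
ATC = 98/q + 49 - 12q + q^2. Setting dATC/dq = −98/q^2 − 12 + 2q = 0 gives q = 7 (since 2·7^3 − 12·7^2 = 98).
min ATC = 98/7 + 49 − 12·7 + 7^2 = $28. That is the break-even price.
Between these two prices the firm operates at a loss; above $28 it earns a profit.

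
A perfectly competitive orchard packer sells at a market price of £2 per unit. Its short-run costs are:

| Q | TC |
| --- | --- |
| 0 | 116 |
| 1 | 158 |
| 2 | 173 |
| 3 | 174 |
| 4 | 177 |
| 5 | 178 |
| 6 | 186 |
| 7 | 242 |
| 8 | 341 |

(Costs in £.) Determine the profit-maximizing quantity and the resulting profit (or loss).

Q = 0 (shut down); profit = -£116

Tabulate TR − TC: Q=0: -116; Q=1: -156; Q=2: -169; Q=3: -168; Q=4: -169; Q=5: -168; Q=6: -174; Q=7: -228; Q=8: -325.
Profit is highest at Q = 0. Equivalently, the lowest AVC in the table is 70/6 ≈ £11.67 at Q = 6, and P = £2 falls below it — price never covers variable cost, so the firm shuts down and loses only its fixed cost.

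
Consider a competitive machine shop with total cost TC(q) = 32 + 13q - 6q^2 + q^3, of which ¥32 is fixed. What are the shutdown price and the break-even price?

AVC = 13 - 6q + q^2; minimized at q = 3, giving min AVC = ¥4. That is the shutdown price.
ATC = 32/q + 13 - 6q + q^2. Setting dATC/dq = −32/q^2 − 6 + 2q = 0 gives q = 4 (since 2·4^3 − 6·4^2 = 32).
min ATC = 32/4 + 13 − 6·4 + 4^2 = ¥13. That is the break-even price.
For ¥4 ≤ P < ¥13 the firm produces at a loss; below ¥4 it shuts down.

Shutdown price = ¥4; break-even price = ¥13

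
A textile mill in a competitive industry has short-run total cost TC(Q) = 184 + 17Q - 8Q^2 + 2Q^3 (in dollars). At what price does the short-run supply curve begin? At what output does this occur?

$9 per unit, at Q = 2

The shutdown price is the minimum of AVC. VC = 17Q - 8Q^2 + 2Q^3, so AVC = 17 - 8Q + 2Q^2.
At the minimum of AVC, MC = AVC. MC = 17 - 16Q + 6Q^2; setting MC = AVC gives 4Q^2 - 8Q = 0, so Q = 2. min AVC = 9.
The firm shuts down for any P below $9.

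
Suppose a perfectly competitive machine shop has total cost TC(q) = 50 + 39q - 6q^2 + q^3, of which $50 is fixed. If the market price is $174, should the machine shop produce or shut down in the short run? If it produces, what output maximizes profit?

Strip out fixed cost: VC = 39q - 6q^2 + q^3. Then AVC = 39 - 6q + q^2 and MC = 39 - 12q + 3q^2.
AVC is minimized where dAVC/dq = -6 + 2q = 0, at q = 3; min AVC = 39 - 6·3 + 3^2 = $30.
P = $174 exceeds min AVC = $30, so the firm stays open.
Set P = MC: 174 = 39 - 12q + 3q^2 → -135 - 12q + 3q^2 = 0. The roots are q = -5 and q = 9; the profit-maximizing output is on the rising part of MC, so q* = 9.
Check: AVC at q = 9 is $66 ≤ P, so revenue covers variable cost.
Profit = P·q − TC = 174·9 − 644 = $922.

Produce at q = 9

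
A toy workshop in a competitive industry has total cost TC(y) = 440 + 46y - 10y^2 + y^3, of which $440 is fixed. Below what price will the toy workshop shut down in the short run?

The firm shuts down when price falls below the minimum of average variable cost. AVC = VC/y = 46 - 10y + y^2.
dAVC/dy = -10 + 2y = 0 gives y = 5. min AVC = 46 - 10·5 + 5^2 = 21.
The firm shuts down for any P below $21.

$21 per unit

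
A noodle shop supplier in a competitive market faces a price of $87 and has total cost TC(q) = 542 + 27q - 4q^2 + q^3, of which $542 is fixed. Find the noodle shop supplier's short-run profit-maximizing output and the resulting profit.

Profit = -$254 at q = 6

AVC = 27 - 4q + q^2; min AVC = $23 at q = 2. Since P = $87 ≥ min AVC, the firm produces.
With MC = 27 - 8q + 3q^2, P = MC on the upward-sloping part at q* = 6.
TR = 87·6 = 522. TC = 542 + 234 = 776. Profit = 522 − 776 = -$254.
Shutting down would mean losing the fixed cost of $542, so operating at a loss of $254 is better by $288.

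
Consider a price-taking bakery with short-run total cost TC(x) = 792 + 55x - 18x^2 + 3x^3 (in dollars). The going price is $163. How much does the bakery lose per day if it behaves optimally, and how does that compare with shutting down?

Profit = -$144 at x = 6

AVC = 55 - 18x + 3x^2 has its minimum $28 at x = 3; price $163 clears that bar, so the firm operates.
MC = 55 - 36x + 9x^2. Setting P = MC and taking the root on the rising branch gives x* = 6.
TR = 163·6 = 978. TC = 792 + 330 = 1122. Profit = 978 − 1122 = -$144.
By producing, the firm covers all variable cost plus $648 of fixed cost; shutting down would lose the full $792.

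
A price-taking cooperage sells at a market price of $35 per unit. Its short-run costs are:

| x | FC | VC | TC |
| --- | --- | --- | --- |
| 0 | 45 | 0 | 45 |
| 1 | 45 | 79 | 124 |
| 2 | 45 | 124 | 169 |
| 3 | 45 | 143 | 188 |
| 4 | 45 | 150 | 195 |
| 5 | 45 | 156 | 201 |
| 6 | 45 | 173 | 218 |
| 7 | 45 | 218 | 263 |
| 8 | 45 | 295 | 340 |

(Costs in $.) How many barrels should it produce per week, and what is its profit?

Compute π = P·x − TC at each output: x=0: -45; x=1: -89; x=2: -99; x=3: -83; x=4: -55; x=5: -26; x=6: -8; x=7: -18; x=8: -60.
Profit is maximized at x = 6. AVC there is 173/6 = $28.83 ≤ P, so producing beats shutting down (which would give -$45).

x = 6; profit = -$8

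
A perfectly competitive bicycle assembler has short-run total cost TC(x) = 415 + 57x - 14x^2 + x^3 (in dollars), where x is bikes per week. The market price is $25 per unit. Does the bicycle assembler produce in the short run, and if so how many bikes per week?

Produce at x = 8

Strip out fixed cost: VC = 57x - 14x^2 + x^3. Then AVC = 57 - 14x + x^2 and MC = 57 - 28x + 3x^2.
AVC hits its minimum where MC = AVC, at x = 7, giving min AVC = 57 - 14·7 + 7^2 = $8.
Since P = $25 ≥ min AVC = $8, price covers variable cost and the firm should produce.
Solving P = MC: 32 - 28x + 3x^2 = 0 ⇒ x = 4/3 or 8. On the upward-sloping branch, x* = 8.
Check: AVC at x = 8 is $9 ≤ P, so revenue covers variable cost.
Profit = P·x − TC = 25·8 − 487 = -$287, a loss, but smaller than the $415 fixed cost the firm would lose by shutting down.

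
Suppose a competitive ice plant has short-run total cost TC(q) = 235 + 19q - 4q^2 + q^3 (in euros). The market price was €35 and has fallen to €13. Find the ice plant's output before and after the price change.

Output falls from 4 to 0 (the firm shuts down)

MC = 19 - 8q + 3q^2; the shutdown threshold is min AVC = €15 (at q = 2).
With P = €35 above the shutdown price, P = MC gives q = 4.
At P = €13 < min AVC = €15, price no longer covers variable cost at any output, so the firm shuts down: q = 0.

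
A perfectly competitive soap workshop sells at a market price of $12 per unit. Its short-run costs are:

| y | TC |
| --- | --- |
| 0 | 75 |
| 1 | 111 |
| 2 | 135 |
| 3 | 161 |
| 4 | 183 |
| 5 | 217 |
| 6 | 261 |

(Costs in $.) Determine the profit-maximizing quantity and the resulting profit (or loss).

y = 0 (shut down); profit = -$75

Profit at each row (π = 12y − TC): y=0: -75; y=1: -99; y=2: -111; y=3: -125; y=4: -135; y=5: -157; y=6: -189.
Profit is highest at y = 0. Equivalently, the lowest AVC in the table is 108/4 ≈ $27 at y = 4, and P = $12 falls below it — price never covers variable cost, so the firm shuts down and loses only its fixed cost.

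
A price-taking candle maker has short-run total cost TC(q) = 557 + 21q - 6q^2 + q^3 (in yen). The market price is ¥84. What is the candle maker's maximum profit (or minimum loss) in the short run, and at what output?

Profit = -¥165 at q = 7

AVC = 21 - 6q + q^2; min AVC = ¥12 at q = 3. Since P = ¥84 ≥ min AVC, the firm produces.
With MC = 21 - 12q + 3q^2, P = MC on the upward-sloping part at q* = 7.
TR = 84·7 = 588. TC = 557 + 196 = 753. Profit = 588 − 753 = -¥165.
By producing, the firm covers all variable cost plus ¥392 of fixed cost; shutting down would lose the full ¥557.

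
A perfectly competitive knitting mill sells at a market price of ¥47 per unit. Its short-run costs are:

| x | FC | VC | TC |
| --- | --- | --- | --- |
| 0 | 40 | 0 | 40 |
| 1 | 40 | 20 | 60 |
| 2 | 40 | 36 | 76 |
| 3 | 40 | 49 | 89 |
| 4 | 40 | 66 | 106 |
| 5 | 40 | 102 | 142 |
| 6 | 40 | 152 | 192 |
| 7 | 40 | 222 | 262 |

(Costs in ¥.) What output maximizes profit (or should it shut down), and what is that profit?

Tabulate TR − TC: x=0: -40; x=1: -13; x=2: 18; x=3: 52; x=4: 82; x=5: 93; x=6: 90; x=7: 67.
Profit is maximized at x = 5. AVC there is 102/5 = ¥20.40 ≤ P, so producing beats shutting down (which would give -¥40).

x = 5; profit = ¥93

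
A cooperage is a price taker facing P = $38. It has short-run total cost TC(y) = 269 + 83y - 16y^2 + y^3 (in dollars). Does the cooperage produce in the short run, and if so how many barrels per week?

Variable cost is VC = 83y - 16y^2 + y^3, so AVC = VC/y = 83 - 16y + y^2 and MC = dTC/dy = 83 - 32y + 3y^2.
AVC hits its minimum where MC = AVC, at y = 8, giving min AVC = 83 - 16·8 + 8^2 = $19.
Since P = $38 ≥ min AVC = $19, price covers variable cost and the firm should produce.
Solving P = MC: 45 - 32y + 3y^2 = 0 ⇒ y = 5/3 or 9. On the upward-sloping branch, y* = 9.
Check: AVC at y = 9 is $20 ≤ P, so revenue covers variable cost.
Profit = P·y − TC = 38·9 − 449 = -$107, a loss, but smaller than the $269 fixed cost the firm would lose by shutting down.

Produce at y = 9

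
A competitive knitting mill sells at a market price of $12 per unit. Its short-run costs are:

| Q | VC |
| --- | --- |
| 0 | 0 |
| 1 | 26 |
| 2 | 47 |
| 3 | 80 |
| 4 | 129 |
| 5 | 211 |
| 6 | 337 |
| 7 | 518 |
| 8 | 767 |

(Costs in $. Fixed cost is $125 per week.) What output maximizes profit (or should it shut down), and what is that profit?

Tabulate TR − TC: Q=0: -125; Q=1: -139; Q=2: -148; Q=3: -169; Q=4: -206; Q=5: -276; Q=6: -390; Q=7: -559; Q=8: -796.
Profit is highest at Q = 0. Equivalently, the lowest AVC in the table is 47/2 ≈ $23.50 at Q = 2, and P = $12 falls below it — price never covers variable cost, so the firm shuts down and loses only its fixed cost.

Q = 0 (shut down); profit = -$125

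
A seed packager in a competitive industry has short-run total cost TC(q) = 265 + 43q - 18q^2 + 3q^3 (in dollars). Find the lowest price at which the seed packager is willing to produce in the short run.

$16 per unit

The firm shuts down when price falls below the minimum of average variable cost. AVC = VC/q = 43 - 18q + 3q^2.
At the minimum of AVC, MC = AVC. MC = 43 - 36q + 9q^2; setting MC = AVC gives 6q^2 - 18q = 0, so q = 3. min AVC = 16.
For P < $16 the firm produces nothing.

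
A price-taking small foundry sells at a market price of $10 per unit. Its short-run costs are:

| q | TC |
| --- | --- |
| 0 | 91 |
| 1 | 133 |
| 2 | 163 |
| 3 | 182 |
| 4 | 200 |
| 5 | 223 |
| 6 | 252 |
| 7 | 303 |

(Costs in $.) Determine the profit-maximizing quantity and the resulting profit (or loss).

q = 0 (shut down); profit = -$91

Tabulate TR − TC: q=0: -91; q=1: -123; q=2: -143; q=3: -152; q=4: -160; q=5: -173; q=6: -192; q=7: -233.
Profit is highest at q = 0. Equivalently, the lowest AVC in the table is 132/5 ≈ $26.40 at q = 5, and P = $10 falls below it — price never covers variable cost, so the firm shuts down and loses only its fixed cost.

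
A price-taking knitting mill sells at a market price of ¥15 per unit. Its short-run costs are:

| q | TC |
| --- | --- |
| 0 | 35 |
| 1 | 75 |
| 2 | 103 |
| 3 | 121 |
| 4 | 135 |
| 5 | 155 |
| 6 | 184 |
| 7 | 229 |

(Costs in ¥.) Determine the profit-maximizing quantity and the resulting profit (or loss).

q = 0 (shut down); profit = -¥35

Profit at each row (π = 15q − TC): q=0: -35; q=1: -60; q=2: -73; q=3: -76; q=4: -75; q=5: -80; q=6: -94; q=7: -124.
Profit is highest at q = 0. Equivalently, the lowest AVC in the table is 120/5 ≈ ¥24 at q = 5, and P = ¥15 falls below it — price never covers variable cost, so the firm shuts down and loses only its fixed cost.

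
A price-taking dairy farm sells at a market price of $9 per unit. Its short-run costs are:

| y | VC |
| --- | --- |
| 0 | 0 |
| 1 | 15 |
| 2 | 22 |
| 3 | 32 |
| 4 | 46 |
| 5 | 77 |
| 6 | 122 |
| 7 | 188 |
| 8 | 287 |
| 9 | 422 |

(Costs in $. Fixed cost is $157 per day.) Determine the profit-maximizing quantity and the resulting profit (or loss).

Tabulate TR − TC: y=0: -157; y=1: -163; y=2: -161; y=3: -162; y=4: -167; y=5: -189; y=6: -225; y=7: -282; y=8: -372; y=9: -498.
Profit is highest at y = 0. Equivalently, the lowest AVC in the table is 32/3 ≈ $10.67 at y = 3, and P = $9 falls below it — price never covers variable cost, so the firm shuts down and loses only its fixed cost.

y = 0 (shut down); profit = -$157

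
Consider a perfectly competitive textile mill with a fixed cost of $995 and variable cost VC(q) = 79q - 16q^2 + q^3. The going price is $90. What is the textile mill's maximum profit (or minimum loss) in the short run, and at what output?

AVC = 79 - 16q + q^2 has its minimum $15 at q = 8; price $90 clears that bar, so the firm operates.
MC = 79 - 32q + 3q^2. Setting P = MC and taking the root on the rising branch gives q* = 11.
TR = 90·11 = 990. TC = 995 + 264 = 1259. Profit = 990 − 1259 = -$269.
That loss of $269 beats the $995 the firm would lose by shutting down; producing recovers $726 of fixed cost.

Profit = -$269 at q = 11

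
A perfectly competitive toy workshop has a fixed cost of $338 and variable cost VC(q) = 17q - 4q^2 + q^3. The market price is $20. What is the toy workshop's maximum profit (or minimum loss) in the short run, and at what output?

AVC = 17 - 4q + q^2; min AVC = $13 at q = 2. Since P = $20 ≥ min AVC, the firm produces.
MC = 17 - 8q + 3q^2. Setting P = MC and taking the root on the rising branch gives q* = 3.
TR = 20·3 = 60. TC = 338 + 42 = 380. Profit = 60 − 380 = -$320.
That loss of $320 beats the $338 the firm would lose by shutting down; producing recovers $18 of fixed cost.

Profit = -$320 at q = 3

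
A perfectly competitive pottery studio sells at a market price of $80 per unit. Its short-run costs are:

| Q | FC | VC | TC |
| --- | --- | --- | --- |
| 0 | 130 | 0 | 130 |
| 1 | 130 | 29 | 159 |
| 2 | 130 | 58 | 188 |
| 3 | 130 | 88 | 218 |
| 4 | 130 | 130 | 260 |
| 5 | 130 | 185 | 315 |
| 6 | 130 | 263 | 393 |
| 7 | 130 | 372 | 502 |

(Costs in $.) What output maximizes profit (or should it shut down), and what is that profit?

Q = 6; profit = $87

Tabulate TR − TC: Q=0: -130; Q=1: -79; Q=2: -28; Q=3: 22; Q=4: 60; Q=5: 85; Q=6: 87; Q=7: 58.
Profit is maximized at Q = 6. AVC there is 263/6 = $43.83 ≤ P, so producing beats shutting down (which would give -$130).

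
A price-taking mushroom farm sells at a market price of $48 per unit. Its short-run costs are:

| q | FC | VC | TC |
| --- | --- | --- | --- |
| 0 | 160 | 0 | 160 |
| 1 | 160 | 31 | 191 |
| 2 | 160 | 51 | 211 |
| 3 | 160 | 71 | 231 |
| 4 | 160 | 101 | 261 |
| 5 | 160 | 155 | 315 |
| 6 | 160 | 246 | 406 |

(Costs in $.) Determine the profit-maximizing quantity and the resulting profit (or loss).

q = 4; profit = -$69

Compute π = P·q − TC at each output: q=0: -160; q=1: -143; q=2: -115; q=3: -87; q=4: -69; q=5: -75; q=6: -118.
Profit is maximized at q = 4. AVC there is 101/4 = $25.25 ≤ P, so producing beats shutting down (which would give -$160).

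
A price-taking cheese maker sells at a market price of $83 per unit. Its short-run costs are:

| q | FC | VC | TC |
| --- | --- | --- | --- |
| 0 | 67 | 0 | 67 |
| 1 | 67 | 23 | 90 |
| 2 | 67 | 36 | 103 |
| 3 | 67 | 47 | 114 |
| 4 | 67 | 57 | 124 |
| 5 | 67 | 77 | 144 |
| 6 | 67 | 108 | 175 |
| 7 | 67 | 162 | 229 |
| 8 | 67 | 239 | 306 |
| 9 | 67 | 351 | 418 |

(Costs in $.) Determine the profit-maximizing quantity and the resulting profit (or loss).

Profit at each row (π = 83q − TC): q=0: -67; q=1: -7; q=2: 63; q=3: 135; q=4: 208; q=5: 271; q=6: 323; q=7: 352; q=8: 358; q=9: 329.
Profit is maximized at q = 8. AVC there is 239/8 = $29.88 ≤ P, so producing beats shutting down (which would give -$67).

q = 8; profit = $358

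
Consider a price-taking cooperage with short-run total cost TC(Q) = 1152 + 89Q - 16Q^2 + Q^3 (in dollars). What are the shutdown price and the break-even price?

Shutdown price = $25; break-even price = $137

Shutdown price = min AVC. AVC = 89 - 16Q + Q^2, with vertex at Q = 8 and minimum $25.
ATC = 1152/Q + 89 - 16Q + Q^2. Setting dATC/dQ = −1152/Q^2 − 16 + 2Q = 0 gives Q = 12 (since 2·12^3 − 16·12^2 = 1152).
min ATC = 1152/12 + 89 − 16·12 + 12^2 = $137. That is the break-even price.
For $25 ≤ P < $137 the firm produces at a loss; below $25 it shuts down.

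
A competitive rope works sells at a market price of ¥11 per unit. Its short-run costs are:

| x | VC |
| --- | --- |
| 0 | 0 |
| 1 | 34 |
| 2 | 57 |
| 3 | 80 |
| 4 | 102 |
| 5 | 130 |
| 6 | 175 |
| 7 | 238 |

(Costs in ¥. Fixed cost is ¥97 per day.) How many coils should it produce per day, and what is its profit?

Profit at each row (π = 11x − TC): x=0: -97; x=1: -120; x=2: -132; x=3: -144; x=4: -155; x=5: -172; x=6: -206; x=7: -258.
Profit is highest at x = 0. Equivalently, the lowest AVC in the table is 102/4 ≈ ¥25.50 at x = 4, and P = ¥11 falls below it — price never covers variable cost, so the firm shuts down and loses only its fixed cost.

x = 0 (shut down); profit = -¥97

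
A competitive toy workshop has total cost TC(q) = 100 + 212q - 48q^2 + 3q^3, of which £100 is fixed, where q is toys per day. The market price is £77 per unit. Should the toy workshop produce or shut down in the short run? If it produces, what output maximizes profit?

Strip out fixed cost: VC = 212q - 48q^2 + 3q^3. Then AVC = 212 - 48q + 3q^2 and MC = 212 - 96q + 9q^2.
AVC is minimized where dAVC/dq = -48 + 6q = 0, at q = 8; min AVC = 212 - 48·8 + 3·8^2 = £20.
Because £77 ≥ £20, revenue can cover variable cost; the firm operates.
Set P = MC: 77 = 212 - 96q + 9q^2 → 135 - 96q + 9q^2 = 0. The roots are q = 5/3 and q = 9; the profit-maximizing output is on the rising part of MC, so q* = 9.
Check: AVC at q = 9 is £23 ≤ P, so revenue covers variable cost.
Profit = P·q − TC = 77·9 − 307 = £386.

Produce at q = 9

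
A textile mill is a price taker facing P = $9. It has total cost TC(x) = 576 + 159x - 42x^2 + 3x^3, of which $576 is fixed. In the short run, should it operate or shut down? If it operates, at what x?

From TC, MC = TC'(x) = 159 - 84x + 9x^2 and AVC = VC/x = 159 - 42x + 3x^2.
AVC is minimized where dAVC/dx = -42 + 6x = 0, at x = 7; min AVC = 159 - 42·7 + 3·7^2 = $12.
P = $9 lies below min AVC = $12; no output level covers variable cost.
Best response: produce nothing and absorb the $576 fixed cost.

Shut down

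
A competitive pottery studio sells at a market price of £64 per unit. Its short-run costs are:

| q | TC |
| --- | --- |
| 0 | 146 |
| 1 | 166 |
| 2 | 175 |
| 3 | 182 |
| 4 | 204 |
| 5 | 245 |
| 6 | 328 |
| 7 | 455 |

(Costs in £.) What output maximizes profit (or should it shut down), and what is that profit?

Tabulate TR − TC: q=0: -146; q=1: -102; q=2: -47; q=3: 10; q=4: 52; q=5: 75; q=6: 56; q=7: -7.
Profit is maximized at q = 5. AVC there is 99/5 = £19.80 ≤ P, so producing beats shutting down (which would give -£146).

q = 5; profit = £75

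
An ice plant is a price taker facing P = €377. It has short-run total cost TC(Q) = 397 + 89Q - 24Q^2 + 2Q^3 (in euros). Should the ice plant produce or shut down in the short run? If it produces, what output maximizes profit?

From TC, MC = TC'(Q) = 89 - 48Q + 6Q^2 and AVC = VC/Q = 89 - 24Q + 2Q^2.
The AVC parabola has its vertex at Q = 24/4 = 6, where AVC = 89 - 24·6 + 2·6^2 = €17.
P = €377 exceeds min AVC = €17, so the firm stays open.
Set P = MC: 377 = 89 - 48Q + 6Q^2 → -288 - 48Q + 6Q^2 = 0. The roots are Q = -4 and Q = 12; the profit-maximizing output is on the rising part of MC, so Q* = 12.
Check: AVC at Q = 12 is €89 ≤ P, so revenue covers variable cost.
Profit = P·Q − TC = 377·12 − 1465 = €3059.

Produce at Q = 12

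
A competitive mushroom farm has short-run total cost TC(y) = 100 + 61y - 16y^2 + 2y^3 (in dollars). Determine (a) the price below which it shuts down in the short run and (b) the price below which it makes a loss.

AVC = 61 - 16y + 2y^2; minimized at y = 4, giving min AVC = $29. That is the shutdown price.
ATC = 100/y + 61 - 16y + 2y^2. Setting dATC/dy = −100/y^2 − 16 + 4y = 0 gives y = 5 (since 4·5^3 − 16·5^2 = 100).
min ATC = 100/5 + 61 − 16·5 + 2·5^2 = $51. That is the break-even price.
For $29 ≤ P < $51 the firm produces at a loss; below $29 it shuts down.

Shutdown price = $29; break-even price = $51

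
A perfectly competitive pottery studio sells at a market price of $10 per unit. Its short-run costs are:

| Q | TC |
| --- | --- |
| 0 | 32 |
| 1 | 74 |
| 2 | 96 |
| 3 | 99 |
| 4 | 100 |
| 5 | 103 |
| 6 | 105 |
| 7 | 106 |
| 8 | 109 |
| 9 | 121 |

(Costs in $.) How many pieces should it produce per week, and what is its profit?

Tabulate TR − TC: Q=0: -32; Q=1: -64; Q=2: -76; Q=3: -69; Q=4: -60; Q=5: -53; Q=6: -45; Q=7: -36; Q=8: -29; Q=9: -31.
Profit is maximized at Q = 8. AVC there is 77/8 = $9.62 ≤ P, so producing beats shutting down (which would give -$32).

Q = 8; profit = -$29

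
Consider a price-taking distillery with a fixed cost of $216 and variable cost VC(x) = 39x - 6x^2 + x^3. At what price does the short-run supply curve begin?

The shutdown price is the minimum of AVC. VC = 39x - 6x^2 + x^3, so AVC = 39 - 6x + x^2.
At the minimum of AVC, MC = AVC. MC = 39 - 12x + 3x^2; setting MC = AVC gives 2x^2 - 6x = 0, so x = 3. min AVC = 30.
The firm shuts down for any P below $30.

$30 per unit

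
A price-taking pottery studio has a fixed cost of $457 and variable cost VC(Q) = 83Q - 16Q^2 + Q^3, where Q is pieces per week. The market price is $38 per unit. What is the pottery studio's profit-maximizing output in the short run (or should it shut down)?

Variable cost is VC = 83Q - 16Q^2 + Q^3, so AVC = VC/Q = 83 - 16Q + Q^2 and MC = dTC/dQ = 83 - 32Q + 3Q^2.
AVC is minimized where dAVC/dQ = -16 + 2Q = 0, at Q = 8; min AVC = 83 - 16·8 + 8^2 = $19.
Because $38 ≥ $19, revenue can cover variable cost; the firm operates.
P = MC gives 45 - 32Q + 3Q^2 = 0, with roots 5/3 and 9. Take the larger (rising MC): Q* = 9.
Check: AVC at Q = 9 is $20 ≤ P, so revenue covers variable cost.
Profit = P·Q − TC = 38·9 − 637 = -$295, a loss, but smaller than the $457 fixed cost the firm would lose by shutting down.

Produce at Q = 9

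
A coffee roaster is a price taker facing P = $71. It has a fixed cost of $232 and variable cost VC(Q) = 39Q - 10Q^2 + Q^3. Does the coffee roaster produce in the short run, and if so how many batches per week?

Produce at Q = 8

From TC, MC = TC'(Q) = 39 - 20Q + 3Q^2 and AVC = VC/Q = 39 - 10Q + Q^2.
The AVC parabola has its vertex at Q = 10/2 = 5, where AVC = 39 - 10·5 + 5^2 = $14.
P = $71 exceeds min AVC = $14, so the firm stays open.
Set P = MC: 71 = 39 - 20Q + 3Q^2 → -32 - 20Q + 3Q^2 = 0. The roots are Q = -4/3 and Q = 8; the profit-maximizing output is on the rising part of MC, so Q* = 8.
Check: AVC at Q = 8 is $23 ≤ P, so revenue covers variable cost.
Profit = P·Q − TC = 71·8 − 416 = $152.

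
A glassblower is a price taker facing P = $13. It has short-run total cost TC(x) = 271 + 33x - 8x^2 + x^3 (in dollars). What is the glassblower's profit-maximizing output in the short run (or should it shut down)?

Strip out fixed cost: VC = 33x - 8x^2 + x^3. Then AVC = 33 - 8x + x^2 and MC = 33 - 16x + 3x^2.
The AVC parabola has its vertex at x = 8/2 = 4, where AVC = 33 - 8·4 + 4^2 = $17.
With P < min AVC ($13 < $17), every unit sold adds to the loss.
Shutting down limits the loss to fixed cost, $271.

Shut down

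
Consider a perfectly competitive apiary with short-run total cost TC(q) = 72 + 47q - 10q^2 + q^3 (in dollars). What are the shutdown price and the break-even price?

AVC = 47 - 10q + q^2; minimized at q = 5, giving min AVC = $22. That is the shutdown price.
ATC = 72/q + 47 - 10q + q^2. Setting dATC/dq = −72/q^2 − 10 + 2q = 0 gives q = 6 (since 2·6^3 − 10·6^2 = 72).
min ATC = 72/6 + 47 − 10·6 + 6^2 = $35. That is the break-even price.
Between these two prices the firm operates at a loss; above $35 it earns a profit.

Shutdown price = $22; break-even price = $35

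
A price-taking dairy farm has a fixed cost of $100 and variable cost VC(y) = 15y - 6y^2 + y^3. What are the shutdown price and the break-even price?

Shutdown price = $6; break-even price = $30

AVC = 15 - 6y + y^2; minimized at y = 3, giving min AVC = $6. That is the shutdown price.
ATC = 100/y + 15 - 6y + y^2. Setting dATC/dy = −100/y^2 − 6 + 2y = 0 gives y = 5 (since 2·5^3 − 6·5^2 = 100).
min ATC = 100/5 + 15 − 6·5 + 5^2 = $30. That is the break-even price.
For $6 ≤ P < $30 the firm produces at a loss; below $6 it shuts down.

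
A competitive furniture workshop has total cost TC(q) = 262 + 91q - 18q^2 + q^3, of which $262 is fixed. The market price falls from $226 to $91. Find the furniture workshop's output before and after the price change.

MC = 91 - 36q + 3q^2; the shutdown threshold is min AVC = $10 (at q = 9).
With P = $226 above the shutdown price, P = MC gives q = 15.
At P = $91 ≥ min AVC, set P = MC: q = 12. The firm stays open but cuts output.

Output falls from 15 to 12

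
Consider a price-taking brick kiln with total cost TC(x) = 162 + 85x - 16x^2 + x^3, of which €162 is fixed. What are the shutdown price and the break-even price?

AVC = 85 - 16x + x^2; minimized at x = 8, giving min AVC = €21. That is the shutdown price.
ATC = 162/x + 85 - 16x + x^2. Setting dATC/dx = −162/x^2 − 16 + 2x = 0 gives x = 9 (since 2·9^3 − 16·9^2 = 162).
min ATC = 162/9 + 85 − 16·9 + 9^2 = €40. That is the break-even price.
Between these two prices the firm operates at a loss; above €40 it earns a profit.

Shutdown price = €21; break-even price = €40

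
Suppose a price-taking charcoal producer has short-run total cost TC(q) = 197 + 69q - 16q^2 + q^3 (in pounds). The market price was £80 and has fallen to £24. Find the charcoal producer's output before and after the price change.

Output falls from 11 to 9

AVC = 69 - 16q + q^2, minimized at q = 8 where min AVC = £5. MC = 69 - 32q + 3q^2.
At P = £80 ≥ min AVC, set P = MC on the rising branch: q = 11.
At P = £24 ≥ min AVC, set P = MC: q = 9. The firm stays open but cuts output.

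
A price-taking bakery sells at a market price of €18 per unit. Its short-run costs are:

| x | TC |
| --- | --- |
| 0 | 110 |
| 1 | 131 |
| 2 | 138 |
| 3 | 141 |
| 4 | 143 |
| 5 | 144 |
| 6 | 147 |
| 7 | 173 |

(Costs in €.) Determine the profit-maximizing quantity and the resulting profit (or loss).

Profit at each row (π = 18x − TC): x=0: -110; x=1: -113; x=2: -102; x=3: -87; x=4: -71; x=5: -54; x=6: -39; x=7: -47.
Profit is maximized at x = 6. AVC there is 37/6 = €6.17 ≤ P, so producing beats shutting down (which would give -€110).

x = 6; profit = -€39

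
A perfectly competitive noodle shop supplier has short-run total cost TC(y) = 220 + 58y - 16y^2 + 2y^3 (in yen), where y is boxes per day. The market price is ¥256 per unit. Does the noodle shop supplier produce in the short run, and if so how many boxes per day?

Produce at y = 9

Variable cost is VC = 58y - 16y^2 + 2y^3, so AVC = VC/y = 58 - 16y + 2y^2 and MC = dTC/dy = 58 - 32y + 6y^2.
AVC hits its minimum where MC = AVC, at y = 4, giving min AVC = 58 - 16·4 + 2·4^2 = ¥26.
Since P = ¥256 ≥ min AVC = ¥26, price covers variable cost and the firm should produce.
P = MC gives -198 - 32y + 6y^2 = 0, with roots -11/3 and 9. Take the larger (rising MC): y* = 9.
Check: AVC at y = 9 is ¥76 ≤ P, so revenue covers variable cost.
Profit = P·y − TC = 256·9 − 904 = ¥1400.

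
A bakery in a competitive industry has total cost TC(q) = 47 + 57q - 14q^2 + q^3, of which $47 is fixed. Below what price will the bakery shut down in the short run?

$8 per unit

Short-run supply begins at min AVC. From VC = 57q - 14q^2 + q^3, AVC = 57 - 14q + q^2.
At the minimum of AVC, MC = AVC. MC = 57 - 28q + 3q^2; setting MC = AVC gives 2q^2 - 14q = 0, so q = 7. min AVC = 8.
The firm shuts down for any P below $8.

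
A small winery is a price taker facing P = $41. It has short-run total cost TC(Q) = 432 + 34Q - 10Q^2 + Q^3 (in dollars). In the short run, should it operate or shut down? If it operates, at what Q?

Produce at Q = 7

Variable cost is VC = 34Q - 10Q^2 + Q^3, so AVC = VC/Q = 34 - 10Q + Q^2 and MC = dTC/dQ = 34 - 20Q + 3Q^2.
AVC is minimized where dAVC/dQ = -10 + 2Q = 0, at Q = 5; min AVC = 34 - 10·5 + 5^2 = $9.
Since P = $41 ≥ min AVC = $9, price covers variable cost and the firm should produce.
P = MC gives -7 - 20Q + 3Q^2 = 0, with roots -1/3 and 7. Take the larger (rising MC): Q* = 7.
Check: AVC at Q = 7 is $13 ≤ P, so revenue covers variable cost.
Profit = P·Q − TC = 41·7 − 523 = -$236, a loss, but smaller than the $432 fixed cost the firm would lose by shutting down.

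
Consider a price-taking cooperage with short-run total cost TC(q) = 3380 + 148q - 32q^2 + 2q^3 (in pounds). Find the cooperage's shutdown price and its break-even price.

Shutdown price = min AVC. AVC = 148 - 32q + 2q^2, with vertex at q = 8 and minimum £20.
ATC = 3380/q + 148 - 32q + 2q^2. Setting dATC/dq = −3380/q^2 − 32 + 4q = 0 gives q = 13 (since 4·13^3 − 32·13^2 = 3380).
min ATC = 3380/13 + 148 − 32·13 + 2·13^2 = £330. That is the break-even price.
For £20 ≤ P < £330 the firm produces at a loss; below £20 it shuts down.

Shutdown price = £20; break-even price = £330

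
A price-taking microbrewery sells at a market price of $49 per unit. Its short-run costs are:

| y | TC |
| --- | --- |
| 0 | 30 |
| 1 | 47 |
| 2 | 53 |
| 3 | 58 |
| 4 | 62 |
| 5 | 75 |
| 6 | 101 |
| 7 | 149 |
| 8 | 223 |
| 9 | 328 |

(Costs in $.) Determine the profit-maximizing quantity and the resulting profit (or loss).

Tabulate TR − TC: y=0: -30; y=1: 2; y=2: 45; y=3: 89; y=4: 134; y=5: 170; y=6: 193; y=7: 194; y=8: 169; y=9: 113.
Profit is maximized at y = 7. AVC there is 119/7 = $17 ≤ P, so producing beats shutting down (which would give -$30).

y = 7; profit = $194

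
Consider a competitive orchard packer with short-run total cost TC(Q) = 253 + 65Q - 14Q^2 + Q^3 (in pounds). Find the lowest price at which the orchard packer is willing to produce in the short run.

The firm shuts down when price falls below the minimum of average variable cost. AVC = VC/Q = 65 - 14Q + Q^2.
dAVC/dQ = -14 + 2Q = 0 gives Q = 7. min AVC = 65 - 14·7 + 7^2 = 16.
So the shutdown price is £16.

£16 per unit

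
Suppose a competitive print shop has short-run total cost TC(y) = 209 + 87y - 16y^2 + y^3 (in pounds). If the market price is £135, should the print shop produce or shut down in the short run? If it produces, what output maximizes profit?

Produce at y = 12

Variable cost is VC = 87y - 16y^2 + y^3, so AVC = VC/y = 87 - 16y + y^2 and MC = dTC/dy = 87 - 32y + 3y^2.
AVC hits its minimum where MC = AVC, at y = 8, giving min AVC = 87 - 16·8 + 8^2 = £23.
P = £135 exceeds min AVC = £23, so the firm stays open.
Solving P = MC: -48 - 32y + 3y^2 = 0 ⇒ y = -4/3 or 12. On the upward-sloping branch, y* = 12.
Check: AVC at y = 12 is £39 ≤ P, so revenue covers variable cost.
Profit = P·y − TC = 135·12 − 677 = £943.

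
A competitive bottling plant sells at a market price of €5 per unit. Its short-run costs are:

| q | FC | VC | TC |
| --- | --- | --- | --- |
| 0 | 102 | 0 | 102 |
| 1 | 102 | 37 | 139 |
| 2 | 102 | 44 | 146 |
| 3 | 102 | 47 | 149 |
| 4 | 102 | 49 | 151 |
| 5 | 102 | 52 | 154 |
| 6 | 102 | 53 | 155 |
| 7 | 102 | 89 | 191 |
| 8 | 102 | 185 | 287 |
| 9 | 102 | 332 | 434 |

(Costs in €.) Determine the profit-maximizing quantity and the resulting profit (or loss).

Profit at each row (π = 5q − TC): q=0: -102; q=1: -134; q=2: -136; q=3: -134; q=4: -131; q=5: -129; q=6: -125; q=7: -156; q=8: -247; q=9: -389.
Profit is highest at q = 0. Equivalently, the lowest AVC in the table is 53/6 ≈ €8.83 at q = 6, and P = €5 falls below it — price never covers variable cost, so the firm shuts down and loses only its fixed cost.

q = 0 (shut down); profit = -€102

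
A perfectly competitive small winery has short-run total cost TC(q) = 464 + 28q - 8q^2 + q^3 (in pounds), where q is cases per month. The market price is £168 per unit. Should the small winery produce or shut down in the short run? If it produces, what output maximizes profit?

Produce at q = 10

Strip out fixed cost: VC = 28q - 8q^2 + q^3. Then AVC = 28 - 8q + q^2 and MC = 28 - 16q + 3q^2.
The AVC parabola has its vertex at q = 8/2 = 4, where AVC = 28 - 8·4 + 4^2 = £12.
P = £168 exceeds min AVC = £12, so the firm stays open.
P = MC gives -140 - 16q + 3q^2 = 0, with roots -14/3 and 10. Take the larger (rising MC): q* = 10.
Check: AVC at q = 10 is £48 ≤ P, so revenue covers variable cost.
Profit = P·q − TC = 168·10 − 944 = £736.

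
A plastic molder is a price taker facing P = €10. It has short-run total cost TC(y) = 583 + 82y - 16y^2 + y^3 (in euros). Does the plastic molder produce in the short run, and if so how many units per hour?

From TC, MC = TC'(y) = 82 - 32y + 3y^2 and AVC = VC/y = 82 - 16y + y^2.
AVC hits its minimum where MC = AVC, at y = 8, giving min AVC = 82 - 16·8 + 8^2 = €18.
Since P = €10 < min AVC = €18, price fails to cover variable cost at any output.
Shutting down limits the loss to fixed cost, €583.

Shut down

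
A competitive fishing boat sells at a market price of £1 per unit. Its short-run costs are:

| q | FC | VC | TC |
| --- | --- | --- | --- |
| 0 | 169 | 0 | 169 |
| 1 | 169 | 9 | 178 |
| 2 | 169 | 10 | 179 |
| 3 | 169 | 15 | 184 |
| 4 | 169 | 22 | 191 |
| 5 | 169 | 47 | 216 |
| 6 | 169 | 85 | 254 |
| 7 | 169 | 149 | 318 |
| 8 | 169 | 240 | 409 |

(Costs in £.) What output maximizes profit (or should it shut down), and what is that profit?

Tabulate TR − TC: q=0: -169; q=1: -177; q=2: -177; q=3: -181; q=4: -187; q=5: -211; q=6: -248; q=7: -311; q=8: -401.
Profit is highest at q = 0. Equivalently, the lowest AVC in the table is 10/2 ≈ £5 at q = 2, and P = £1 falls below it — price never covers variable cost, so the firm shuts down and loses only its fixed cost.

q = 0 (shut down); profit = -£169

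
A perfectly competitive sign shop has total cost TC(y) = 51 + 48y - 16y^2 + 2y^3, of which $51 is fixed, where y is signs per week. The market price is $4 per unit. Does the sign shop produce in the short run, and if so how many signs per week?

Shut down

Strip out fixed cost: VC = 48y - 16y^2 + 2y^3. Then AVC = 48 - 16y + 2y^2 and MC = 48 - 32y + 6y^2.
AVC hits its minimum where MC = AVC, at y = 4, giving min AVC = 48 - 16·4 + 2·4^2 = $16.
Since P = $4 < min AVC = $16, price fails to cover variable cost at any output.
The firm minimizes its loss by shutting down and losing only its fixed cost of $51.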